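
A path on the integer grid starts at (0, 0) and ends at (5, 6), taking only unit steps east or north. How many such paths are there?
Number of paths = 462

A monotone lattice path from (0, 0) to (5, 6) consists of 5 east steps and 6 north steps in some order, so it is determined by which 5 of the 11 steps are east. The count is C(11, 5) = 462.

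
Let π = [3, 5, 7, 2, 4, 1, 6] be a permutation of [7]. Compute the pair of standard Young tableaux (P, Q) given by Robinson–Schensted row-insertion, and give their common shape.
P = [1, 4, 6] / [2, 5, 7] / [3];  Q = [1, 2, 3] / [4, 5, 7] / [6];  common shape = (3, 3, 1)

Row-insert the values π_1, π_2, … into P one at a time, bumping the leftmost entry strictly greater than the inserted value down to the next row. The recording tableau Q records, in position (i, j), the step at which that cell was added to P.
  Insert 3 (step 1): P = [3];  Q = [1]
  Insert 5 (step 2): P = [3, 5];  Q = [1, 2]
  Insert 7 (step 3): P = [3, 5, 7];  Q = [1, 2, 3]
  Insert 2 (step 4): P = [2, 5, 7] / [3];  Q = [1, 2, 3] / [4]
  Insert 4 (step 5): P = [2, 4, 7] / [3, 5];  Q = [1, 2, 3] / [4, 5]
  Insert 1 (step 6): P = [1, 4, 7] / [2, 5] / [3];  Q = [1, 2, 3] / [4, 5] / [6]
  Insert 6 (step 7): P = [1, 4, 6] / [2, 5, 7] / [3];  Q = [1, 2, 3] / [4, 5, 7] / [6]
Final shape: (3, 3, 1).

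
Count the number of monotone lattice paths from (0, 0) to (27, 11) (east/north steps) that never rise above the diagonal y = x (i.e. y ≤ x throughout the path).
Number of paths = 730588532

By the reflection principle (André's argument), the number of monotone paths to (27, 11) with n ≤ m that never go above y = x is C(38, 27) − C(38, 28) = 1203322288 − 472733756 = 730588532.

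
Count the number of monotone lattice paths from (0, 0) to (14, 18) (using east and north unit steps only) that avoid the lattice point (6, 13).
Number of paths = 436516716

Total paths from (0, 0) to (14, 18): C(32, 14) = 471435600. Paths through (6, 13): (paths (0, 0) → (6, 13)) × (paths (6, 13) → (14, 18)) = C(19, 6) · C(13, 8) = 27132 · 1287 = 34918884. Avoidance count = 471435600 − 34918884 = 436516716.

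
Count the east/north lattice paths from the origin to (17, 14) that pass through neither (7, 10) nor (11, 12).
Number of paths = 216025053

Inclusion–exclusion. Total paths: C(31, 17) = 265182525. Through P₁: C(17, 7)·C(14, 10) = 19467448. Through P₂: C(23, 11)·C(8, 6) = 37858184. Since P₁ is strictly southwest of P₂, a monotone path through both must visit P₁ then P₂; paths through both = C(17, 7)·C(6, 4)·C(8, 6) = 8168160. Avoid both = 265182525 − 19467448 − 37858184 + 8168160 = 216025053.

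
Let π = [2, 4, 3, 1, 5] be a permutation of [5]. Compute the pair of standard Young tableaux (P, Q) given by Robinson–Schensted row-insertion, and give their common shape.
P = [1, 3, 5] / [2] / [4];  Q = [1, 2, 5] / [3] / [4];  common shape = (3, 1, 1)

Row-insert the values π_1, π_2, … into P one at a time, bumping the leftmost entry strictly greater than the inserted value down to the next row. The recording tableau Q records, in position (i, j), the step at which that cell was added to P.
  Insert 2 (step 1): P = [2];  Q = [1]
  Insert 4 (step 2): P = [2, 4];  Q = [1, 2]
  Insert 3 (step 3): P = [2, 3] / [4];  Q = [1, 2] / [3]
  Insert 1 (step 4): P = [1, 3] / [2] / [4];  Q = [1, 2] / [3] / [4]
  Insert 5 (step 5): P = [1, 3, 5] / [2] / [4];  Q = [1, 2, 5] / [3] / [4]
Final shape: (3, 1, 1).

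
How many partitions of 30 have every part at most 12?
p(30, parts ≤ 12) = 4401

Use the recurrence p(n, m) = p(n, m−1) + p(n−m, m): either the largest part is < m (count p(n, m−1)) or the largest part is exactly m (remove one copy of m, count p(n−m, m)). With p(0, ·) = 1 this gives p(30, parts ≤ 12) = 4401. (By conjugating Young diagrams, this also counts partitions of 30 into at most 12 parts.)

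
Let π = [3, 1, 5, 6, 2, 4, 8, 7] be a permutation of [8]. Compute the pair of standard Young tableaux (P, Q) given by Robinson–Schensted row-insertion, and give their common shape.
P = [1, 2, 4, 7] / [3, 5, 6, 8];  Q = [1, 3, 4, 7] / [2, 5, 6, 8];  common shape = (4, 4)

Row-insert the values π_1, π_2, … into P one at a time, bumping the leftmost entry strictly greater than the inserted value down to the next row. The recording tableau Q records, in position (i, j), the step at which that cell was added to P.
  Insert 3 (step 1): P = [3];  Q = [1]
  Insert 1 (step 2): P = [1] / [3];  Q = [1] / [2]
  Insert 5 (step 3): P = [1, 5] / [3];  Q = [1, 3] / [2]
  Insert 6 (step 4): P = [1, 5, 6] / [3];  Q = [1, 3, 4] / [2]
  Insert 2 (step 5): P = [1, 2, 6] / [3, 5];  Q = [1, 3, 4] / [2, 5]
  Insert 4 (step 6): P = [1, 2, 4] / [3, 5, 6];  Q = [1, 3, 4] / [2, 5, 6]
  Insert 8 (step 7): P = [1, 2, 4, 8] / [3, 5, 6];  Q = [1, 3, 4, 7] / [2, 5, 6]
  Insert 7 (step 8): P = [1, 2, 4, 7] / [3, 5, 6, 8];  Q = [1, 3, 4, 7] / [2, 5, 6, 8]
Final shape: (4, 4).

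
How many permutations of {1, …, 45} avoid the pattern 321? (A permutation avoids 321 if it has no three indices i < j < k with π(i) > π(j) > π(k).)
C_45 = 2257117854077248073253720

These 321-avoiding permutations are counted by the Catalan number C_n = (1/(n + 1)) · C(2n, n). For n = 45: C_45 = (1/46) · C(90, 45) = 103827421287553411369671120/46 = 2257117854077248073253720.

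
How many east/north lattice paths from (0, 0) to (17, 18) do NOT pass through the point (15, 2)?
Number of paths = 4537546842

Total paths from (0, 0) to (17, 18): C(35, 17) = 4537567650. Paths through (15, 2): (paths (0, 0) → (15, 2)) × (paths (15, 2) → (17, 18)) = C(17, 15) · C(18, 2) = 136 · 153 = 20808. Avoidance count = 4537567650 − 20808 = 4537546842.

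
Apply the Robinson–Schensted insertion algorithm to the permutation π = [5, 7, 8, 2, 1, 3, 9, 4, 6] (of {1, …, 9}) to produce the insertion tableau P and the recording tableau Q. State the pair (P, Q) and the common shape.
P = [1, 3, 4, 6] / [2, 7, 8, 9] / [5];  Q = [1, 2, 3, 7] / [4, 6, 8, 9] / [5];  common shape = (4, 4, 1)

Row-insert the values π_1, π_2, … into P one at a time, bumping the leftmost entry strictly greater than the inserted value down to the next row. The recording tableau Q records, in position (i, j), the step at which that cell was added to P.
  Insert 5 (step 1): P = [5];  Q = [1]
  Insert 7 (step 2): P = [5, 7];  Q = [1, 2]
  Insert 8 (step 3): P = [5, 7, 8];  Q = [1, 2, 3]
  Insert 2 (step 4): P = [2, 7, 8] / [5];  Q = [1, 2, 3] / [4]
  Insert 1 (step 5): P = [1, 7, 8] / [2] / [5];  Q = [1, 2, 3] / [4] / [5]
  Insert 3 (step 6): P = [1, 3, 8] / [2, 7] / [5];  Q = [1, 2, 3] / [4, 6] / [5]
  Insert 9 (step 7): P = [1, 3, 8, 9] / [2, 7] / [5];  Q = [1, 2, 3, 7] / [4, 6] / [5]
  Insert 4 (step 8): P = [1, 3, 4, 9] / [2, 7, 8] / [5];  Q = [1, 2, 3, 7] / [4, 6, 8] / [5]
  Insert 6 (step 9): P = [1, 3, 4, 6] / [2, 7, 8, 9] / [5];  Q = [1, 2, 3, 7] / [4, 6, 8, 9] / [5]
Final shape: (4, 4, 1).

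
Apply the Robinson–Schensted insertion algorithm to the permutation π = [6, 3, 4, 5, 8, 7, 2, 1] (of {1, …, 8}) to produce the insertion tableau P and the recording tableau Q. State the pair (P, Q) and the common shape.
P = [1, 4, 5, 7] / [2, 8] / [3] / [6];  Q = [1, 3, 4, 5] / [2, 6] / [7] / [8];  common shape = (4, 2, 1, 1)

Row-insert the values π_1, π_2, … into P one at a time, bumping the leftmost entry strictly greater than the inserted value down to the next row. The recording tableau Q records, in position (i, j), the step at which that cell was added to P.
  Insert 6 (step 1): P = [6];  Q = [1]
  Insert 3 (step 2): P = [3] / [6];  Q = [1] / [2]
  Insert 4 (step 3): P = [3, 4] / [6];  Q = [1, 3] / [2]
  Insert 5 (step 4): P = [3, 4, 5] / [6];  Q = [1, 3, 4] / [2]
  Insert 8 (step 5): P = [3, 4, 5, 8] / [6];  Q = [1, 3, 4, 5] / [2]
  Insert 7 (step 6): P = [3, 4, 5, 7] / [6, 8];  Q = [1, 3, 4, 5] / [2, 6]
  Insert 2 (step 7): P = [2, 4, 5, 7] / [3, 8] / [6];  Q = [1, 3, 4, 5] / [2, 6] / [7]
  Insert 1 (step 8): P = [1, 4, 5, 7] / [2, 8] / [3] / [6];  Q = [1, 3, 4, 5] / [2, 6] / [7] / [8]
Final shape: (4, 2, 1, 1).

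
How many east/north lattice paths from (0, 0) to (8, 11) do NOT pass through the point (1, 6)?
Number of paths = 70038

Total paths from (0, 0) to (8, 11): C(19, 8) = 75582. Paths through (1, 6): (paths (0, 0) → (1, 6)) × (paths (1, 6) → (8, 11)) = C(7, 1) · C(12, 7) = 7 · 792 = 5544. Avoidance count = 75582 − 5544 = 70038.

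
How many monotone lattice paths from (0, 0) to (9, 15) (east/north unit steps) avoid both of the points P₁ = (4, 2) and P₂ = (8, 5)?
Number of paths = 1170602

Inclusion–exclusion. Total paths: C(24, 9) = 1307504. Through P₁: C(6, 4)·C(18, 5) = 128520. Through P₂: C(13, 8)·C(11, 1) = 14157. Since P₁ is strictly southwest of P₂, a monotone path through both must visit P₁ then P₂; paths through both = C(6, 4)·C(7, 4)·C(11, 1) = 5775. Avoid both = 1307504 − 128520 − 14157 + 5775 = 1170602.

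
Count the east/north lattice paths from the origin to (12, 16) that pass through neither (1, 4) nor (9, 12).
Number of paths = 15626065

Inclusion–exclusion. Total paths: C(28, 12) = 30421755. Through P₁: C(5, 1)·C(23, 11) = 6760390. Through P₂: C(21, 9)·C(7, 3) = 10287550. Since P₁ is strictly southwest of P₂, a monotone path through both must visit P₁ then P₂; paths through both = C(5, 1)·C(16, 8)·C(7, 3) = 2252250. Avoid both = 30421755 − 6760390 − 10287550 + 2252250 = 15626065.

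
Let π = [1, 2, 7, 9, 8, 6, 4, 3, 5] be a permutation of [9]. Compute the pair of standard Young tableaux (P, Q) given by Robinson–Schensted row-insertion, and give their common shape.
P = [1, 2, 3, 5] / [4, 8] / [6] / [7] / [9];  Q = [1, 2, 3, 4] / [5, 9] / [6] / [7] / [8];  common shape = (4, 2, 1, 1, 1)

Row-insert the values π_1, π_2, … into P one at a time, bumping the leftmost entry strictly greater than the inserted value down to the next row. The recording tableau Q records, in position (i, j), the step at which that cell was added to P.
  Insert 1 (step 1): P = [1];  Q = [1]
  Insert 2 (step 2): P = [1, 2];  Q = [1, 2]
  Insert 7 (step 3): P = [1, 2, 7];  Q = [1, 2, 3]
  Insert 9 (step 4): P = [1, 2, 7, 9];  Q = [1, 2, 3, 4]
  Insert 8 (step 5): P = [1, 2, 7, 8] / [9];  Q = [1, 2, 3, 4] / [5]
  Insert 6 (step 6): P = [1, 2, 6, 8] / [7] / [9];  Q = [1, 2, 3, 4] / [5] / [6]
  Insert 4 (step 7): P = [1, 2, 4, 8] / [6] / [7] / [9];  Q = [1, 2, 3, 4] / [5] / [6] / [7]
  Insert 3 (step 8): P = [1, 2, 3, 8] / [4] / [6] / [7] / [9];  Q = [1, 2, 3, 4] / [5] / [6] / [7] / [8]
  Insert 5 (step 9): P = [1, 2, 3, 5] / [4, 8] / [6] / [7] / [9];  Q = [1, 2, 3, 4] / [5, 9] / [6] / [7] / [8]
Final shape: (4, 2, 1, 1, 1).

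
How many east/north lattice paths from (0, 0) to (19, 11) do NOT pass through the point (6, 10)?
Number of paths = 54515188

Total paths from (0, 0) to (19, 11): C(30, 19) = 54627300. Paths through (6, 10): (paths (0, 0) → (6, 10)) × (paths (6, 10) → (19, 11)) = C(16, 6) · C(14, 13) = 8008 · 14 = 112112. Avoidance count = 54627300 − 112112 = 54515188.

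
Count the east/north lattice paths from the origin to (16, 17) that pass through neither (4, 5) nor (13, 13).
Number of paths = 569265554

Inclusion–exclusion. Total paths: C(33, 16) = 1166803110. Through P₁: C(9, 4)·C(24, 12) = 340723656. Through P₂: C(26, 13)·C(7, 3) = 364021000. Since P₁ is strictly southwest of P₂, a monotone path through both must visit P₁ then P₂; paths through both = C(9, 4)·C(17, 9)·C(7, 3) = 107207100. Avoid both = 1166803110 − 340723656 − 364021000 + 107207100 = 569265554.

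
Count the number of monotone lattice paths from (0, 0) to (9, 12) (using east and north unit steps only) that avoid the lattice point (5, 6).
Number of paths = 196910

Total paths from (0, 0) to (9, 12): C(21, 9) = 293930. Paths through (5, 6): (paths (0, 0) → (5, 6)) × (paths (5, 6) → (9, 12)) = C(11, 5) · C(10, 4) = 462 · 210 = 97020. Avoidance count = 293930 − 97020 = 196910.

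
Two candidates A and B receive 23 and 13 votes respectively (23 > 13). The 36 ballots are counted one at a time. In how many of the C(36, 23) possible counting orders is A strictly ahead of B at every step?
Strict-lead orderings = 641886000

Total orderings of the 36 votes with 23 for A: C(36, 23) = 2310789600. By the Bertrand ballot formula (Cycle Lemma / reflection principle), the number of orderings in which A is strictly ahead of B throughout is (p − q)/(p + q) · C(p + q, p) = (23 − 13)/(23 + 13) · 2310789600 = 641886000.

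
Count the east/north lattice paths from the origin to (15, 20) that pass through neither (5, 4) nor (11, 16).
Number of paths = 1829746380

Inclusion–exclusion. Total paths: C(35, 15) = 3247943160. Through P₁: C(9, 5)·C(26, 10) = 669278610. Through P₂: C(27, 11)·C(8, 4) = 912652650. Since P₁ is strictly southwest of P₂, a monotone path through both must visit P₁ then P₂; paths through both = C(9, 5)·C(18, 6)·C(8, 4) = 163734480. Avoid both = 3247943160 − 669278610 − 912652650 + 163734480 = 1829746380.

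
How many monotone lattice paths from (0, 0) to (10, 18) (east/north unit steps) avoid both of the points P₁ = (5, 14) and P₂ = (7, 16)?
Number of paths = 9904092

Inclusion–exclusion. Total paths: C(28, 10) = 13123110. Through P₁: C(19, 5)·C(9, 5) = 1465128. Through P₂: C(23, 7)·C(5, 3) = 2451570. Since P₁ is strictly southwest of P₂, a monotone path through both must visit P₁ then P₂; paths through both = C(19, 5)·C(4, 2)·C(5, 3) = 697680. Avoid both = 13123110 − 1465128 − 2451570 + 697680 = 9904092.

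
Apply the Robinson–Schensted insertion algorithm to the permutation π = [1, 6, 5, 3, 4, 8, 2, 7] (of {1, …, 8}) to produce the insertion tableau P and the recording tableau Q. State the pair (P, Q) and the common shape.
P = [1, 2, 4, 7] / [3, 8] / [5] / [6];  Q = [1, 2, 5, 6] / [3, 8] / [4] / [7];  common shape = (4, 2, 1, 1)

Row-insert the values π_1, π_2, … into P one at a time, bumping the leftmost entry strictly greater than the inserted value down to the next row. The recording tableau Q records, in position (i, j), the step at which that cell was added to P.
  Insert 1 (step 1): P = [1];  Q = [1]
  Insert 6 (step 2): P = [1, 6];  Q = [1, 2]
  Insert 5 (step 3): P = [1, 5] / [6];  Q = [1, 2] / [3]
  Insert 3 (step 4): P = [1, 3] / [5] / [6];  Q = [1, 2] / [3] / [4]
  Insert 4 (step 5): P = [1, 3, 4] / [5] / [6];  Q = [1, 2, 5] / [3] / [4]
  Insert 8 (step 6): P = [1, 3, 4, 8] / [5] / [6];  Q = [1, 2, 5, 6] / [3] / [4]
  Insert 2 (step 7): P = [1, 2, 4, 8] / [3] / [5] / [6];  Q = [1, 2, 5, 6] / [3] / [4] / [7]
  Insert 7 (step 8): P = [1, 2, 4, 7] / [3, 8] / [5] / [6];  Q = [1, 2, 5, 6] / [3, 8] / [4] / [7]
Final shape: (4, 2, 1, 1).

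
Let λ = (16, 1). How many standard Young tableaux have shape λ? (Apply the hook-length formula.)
# SYT of shape (16, 1) = 16

Hook-length formula: f^λ = n! / Π hook(c), product over all cells c of the Young diagram. For λ = (16, 1), n = 17 boxes. Hook lengths by row (left-to-right, top-to-bottom): [17, 15, 14, 13, 12, 11, 10, 9, 8, 7, 6, 5, 4, 3, 2, 1]; [1]. Product of hooks = 22230464256000. So f^λ = 17! / 22230464256000 = 355687428096000 / 22230464256000 = 16.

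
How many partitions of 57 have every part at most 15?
p(57, parts ≤ 15) = 372311

Use the recurrence p(n, m) = p(n, m−1) + p(n−m, m): either the largest part is < m (count p(n, m−1)) or the largest part is exactly m (remove one copy of m, count p(n−m, m)). With p(0, ·) = 1 this gives p(57, parts ≤ 15) = 372311. (By conjugating Young diagrams, this also counts partitions of 57 into at most 15 parts.)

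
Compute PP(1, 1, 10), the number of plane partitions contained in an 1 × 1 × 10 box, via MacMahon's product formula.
PP(1, 1, 10) = 11

Evaluate the triple product over i = 1..1, j = 1..1, k = 1..10. The factors are (2/1) · (3/2) · (4/3) · (5/4) · (6/5) · (7/6) · (8/7) · (9/8) · … (10 factors total). The numerators and denominators telescope so the product is an integer; carrying out the multiplication exactly gives PP(1, 1, 10) = 11.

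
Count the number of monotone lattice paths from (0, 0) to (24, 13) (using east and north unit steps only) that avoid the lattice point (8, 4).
Number of paths = 2551194675

Total paths from (0, 0) to (24, 13): C(37, 24) = 3562467300. Paths through (8, 4): (paths (0, 0) → (8, 4)) × (paths (8, 4) → (24, 13)) = C(12, 8) · C(25, 16) = 495 · 2042975 = 1011272625. Avoidance count = 3562467300 − 1011272625 = 2551194675.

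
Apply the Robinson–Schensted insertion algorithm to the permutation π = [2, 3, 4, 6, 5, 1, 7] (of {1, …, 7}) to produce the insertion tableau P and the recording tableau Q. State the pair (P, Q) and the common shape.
P = [1, 3, 4, 5, 7] / [2] / [6];  Q = [1, 2, 3, 4, 7] / [5] / [6];  common shape = (5, 1, 1)

Row-insert the values π_1, π_2, … into P one at a time, bumping the leftmost entry strictly greater than the inserted value down to the next row. The recording tableau Q records, in position (i, j), the step at which that cell was added to P.
  Insert 2 (step 1): P = [2];  Q = [1]
  Insert 3 (step 2): P = [2, 3];  Q = [1, 2]
  Insert 4 (step 3): P = [2, 3, 4];  Q = [1, 2, 3]
  Insert 6 (step 4): P = [2, 3, 4, 6];  Q = [1, 2, 3, 4]
  Insert 5 (step 5): P = [2, 3, 4, 5] / [6];  Q = [1, 2, 3, 4] / [5]
  Insert 1 (step 6): P = [1, 3, 4, 5] / [2] / [6];  Q = [1, 2, 3, 4] / [5] / [6]
  Insert 7 (step 7): P = [1, 3, 4, 5, 7] / [2] / [6];  Q = [1, 2, 3, 4, 7] / [5] / [6]
Final shape: (5, 1, 1).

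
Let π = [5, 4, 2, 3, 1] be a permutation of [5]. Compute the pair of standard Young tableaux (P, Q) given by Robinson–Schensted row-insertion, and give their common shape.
P = [1, 3] / [2] / [4] / [5];  Q = [1, 4] / [2] / [3] / [5];  common shape = (2, 1, 1, 1)

Row-insert the values π_1, π_2, … into P one at a time, bumping the leftmost entry strictly greater than the inserted value down to the next row. The recording tableau Q records, in position (i, j), the step at which that cell was added to P.
  Insert 5 (step 1): P = [5];  Q = [1]
  Insert 4 (step 2): P = [4] / [5];  Q = [1] / [2]
  Insert 2 (step 3): P = [2] / [4] / [5];  Q = [1] / [2] / [3]
  Insert 3 (step 4): P = [2, 3] / [4] / [5];  Q = [1, 4] / [2] / [3]
  Insert 1 (step 5): P = [1, 3] / [2] / [4] / [5];  Q = [1, 4] / [2] / [3] / [5]
Final shape: (2, 1, 1, 1).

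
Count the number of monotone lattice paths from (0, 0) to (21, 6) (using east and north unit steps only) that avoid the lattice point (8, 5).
Number of paths = 277992

Total paths from (0, 0) to (21, 6): C(27, 21) = 296010. Paths through (8, 5): (paths (0, 0) → (8, 5)) × (paths (8, 5) → (21, 6)) = C(13, 8) · C(14, 13) = 1287 · 14 = 18018. Avoidance count = 296010 − 18018 = 277992.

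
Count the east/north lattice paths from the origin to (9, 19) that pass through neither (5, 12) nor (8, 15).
Number of paths = 3032090

Inclusion–exclusion. Total paths: C(28, 9) = 6906900. Through P₁: C(17, 5)·C(11, 4) = 2042040. Through P₂: C(23, 8)·C(5, 1) = 2451570. Since P₁ is strictly southwest of P₂, a monotone path through both must visit P₁ then P₂; paths through both = C(17, 5)·C(6, 3)·C(5, 1) = 618800. Avoid both = 6906900 − 2042040 − 2451570 + 618800 = 3032090.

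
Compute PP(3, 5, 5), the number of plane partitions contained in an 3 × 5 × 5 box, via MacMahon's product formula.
PP(3, 5, 5) = 731808

Evaluate the triple product over i = 1..3, j = 1..5, k = 1..5. The factors are (2/1) · (3/2) · (4/3) · (5/4) · (6/5) · (3/2) · (4/3) · (5/4) · … (75 factors total). The numerators and denominators telescope so the product is an integer; carrying out the multiplication exactly gives PP(3, 5, 5) = 731808.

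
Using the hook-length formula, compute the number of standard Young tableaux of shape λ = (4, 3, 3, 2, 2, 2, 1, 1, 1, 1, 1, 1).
# SYT of shape (4, 3, 3, 2, 2, 2, 1, 1, 1, 1, 1, 1) = 80432814

Hook-length formula: f^λ = n! / Π hook(c), product over all cells c of the Young diagram. For λ = (4, 3, 3, 2, 2, 2, 1, 1, 1, 1, 1, 1), n = 22 boxes. Hook lengths by row (left-to-right, top-to-bottom): [15, 8, 4, 1]; [13, 6, 2]; [12, 5, 1]; [10, 3]; [9, 2]; [8, 1]; [6]; [5]; [4]; [3]; [2]; [1]. Product of hooks = 13974405120000. So f^λ = 22! / 13974405120000 = 1124000727777607680000 / 13974405120000 = 80432814.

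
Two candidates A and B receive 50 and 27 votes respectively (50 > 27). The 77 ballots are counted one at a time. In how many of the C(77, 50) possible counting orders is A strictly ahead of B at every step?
Strict-lead orderings = 130946980630667045672

Total orderings of the 77 votes with 50 for A: C(77, 50) = 438387717763537500728. By the Bertrand ballot formula (Cycle Lemma / reflection principle), the number of orderings in which A is strictly ahead of B throughout is (p − q)/(p + q) · C(p + q, p) = (50 − 27)/(50 + 27) · 438387717763537500728 = 130946980630667045672.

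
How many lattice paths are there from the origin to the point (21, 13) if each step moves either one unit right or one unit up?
Number of paths = 927983760

A monotone lattice path from (0, 0) to (21, 13) consists of 21 east steps and 13 north steps in some order, so it is determined by which 21 of the 34 steps are east. The count is C(34, 21) = 927983760.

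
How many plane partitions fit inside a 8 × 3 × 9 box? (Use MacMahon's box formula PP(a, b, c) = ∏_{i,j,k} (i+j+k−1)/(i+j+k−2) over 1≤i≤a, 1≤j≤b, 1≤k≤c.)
PP(8, 3, 9) = 198520691512

Evaluate the triple product over i = 1..8, j = 1..3, k = 1..9. The factors are (2/1) · (3/2) · (4/3) · (5/4) · (6/5) · (7/6) · (8/7) · (9/8) · … (216 factors total). The numerators and denominators telescope so the product is an integer; carrying out the multiplication exactly gives PP(8, 3, 9) = 198520691512.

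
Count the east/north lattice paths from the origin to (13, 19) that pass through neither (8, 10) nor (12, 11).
Number of paths = 249570492

Inclusion–exclusion. Total paths: C(32, 13) = 347373600. Through P₁: C(18, 8)·C(14, 5) = 87603516. Through P₂: C(23, 12)·C(9, 1) = 12168702. Since P₁ is strictly southwest of P₂, a monotone path through both must visit P₁ then P₂; paths through both = C(18, 8)·C(5, 4)·C(9, 1) = 1969110. Avoid both = 347373600 − 87603516 − 12168702 + 1969110 = 249570492.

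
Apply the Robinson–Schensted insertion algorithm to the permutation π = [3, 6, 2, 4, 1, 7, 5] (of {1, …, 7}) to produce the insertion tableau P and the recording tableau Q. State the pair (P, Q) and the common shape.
P = [1, 4, 5] / [2, 6, 7] / [3];  Q = [1, 2, 6] / [3, 4, 7] / [5];  common shape = (3, 3, 1)

Row-insert the values π_1, π_2, … into P one at a time, bumping the leftmost entry strictly greater than the inserted value down to the next row. The recording tableau Q records, in position (i, j), the step at which that cell was added to P.
  Insert 3 (step 1): P = [3];  Q = [1]
  Insert 6 (step 2): P = [3, 6];  Q = [1, 2]
  Insert 2 (step 3): P = [2, 6] / [3];  Q = [1, 2] / [3]
  Insert 4 (step 4): P = [2, 4] / [3, 6];  Q = [1, 2] / [3, 4]
  Insert 1 (step 5): P = [1, 4] / [2, 6] / [3];  Q = [1, 2] / [3, 4] / [5]
  Insert 7 (step 6): P = [1, 4, 7] / [2, 6] / [3];  Q = [1, 2, 6] / [3, 4] / [5]
  Insert 5 (step 7): P = [1, 4, 5] / [2, 6, 7] / [3];  Q = [1, 2, 6] / [3, 4, 7] / [5]
Final shape: (3, 3, 1).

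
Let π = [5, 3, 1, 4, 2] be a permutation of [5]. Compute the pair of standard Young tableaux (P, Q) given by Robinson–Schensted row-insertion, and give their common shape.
P = [1, 2] / [3, 4] / [5];  Q = [1, 4] / [2, 5] / [3];  common shape = (2, 2, 1)

Row-insert the values π_1, π_2, … into P one at a time, bumping the leftmost entry strictly greater than the inserted value down to the next row. The recording tableau Q records, in position (i, j), the step at which that cell was added to P.
  Insert 5 (step 1): P = [5];  Q = [1]
  Insert 3 (step 2): P = [3] / [5];  Q = [1] / [2]
  Insert 1 (step 3): P = [1] / [3] / [5];  Q = [1] / [2] / [3]
  Insert 4 (step 4): P = [1, 4] / [3] / [5];  Q = [1, 4] / [2] / [3]
  Insert 2 (step 5): P = [1, 2] / [3, 4] / [5];  Q = [1, 4] / [2, 5] / [3]
Final shape: (2, 2, 1).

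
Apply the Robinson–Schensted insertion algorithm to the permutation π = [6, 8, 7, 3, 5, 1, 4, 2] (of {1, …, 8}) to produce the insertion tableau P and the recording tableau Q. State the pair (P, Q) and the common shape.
P = [1, 2] / [3, 4] / [5, 7] / [6] / [8];  Q = [1, 2] / [3, 5] / [4, 7] / [6] / [8];  common shape = (2, 2, 2, 1, 1)

Row-insert the values π_1, π_2, … into P one at a time, bumping the leftmost entry strictly greater than the inserted value down to the next row. The recording tableau Q records, in position (i, j), the step at which that cell was added to P.
  Insert 6 (step 1): P = [6];  Q = [1]
  Insert 8 (step 2): P = [6, 8];  Q = [1, 2]
  Insert 7 (step 3): P = [6, 7] / [8];  Q = [1, 2] / [3]
  Insert 3 (step 4): P = [3, 7] / [6] / [8];  Q = [1, 2] / [3] / [4]
  Insert 5 (step 5): P = [3, 5] / [6, 7] / [8];  Q = [1, 2] / [3, 5] / [4]
  Insert 1 (step 6): P = [1, 5] / [3, 7] / [6] / [8];  Q = [1, 2] / [3, 5] / [4] / [6]
  Insert 4 (step 7): P = [1, 4] / [3, 5] / [6, 7] / [8];  Q = [1, 2] / [3, 5] / [4, 7] / [6]
  Insert 2 (step 8): P = [1, 2] / [3, 4] / [5, 7] / [6] / [8];  Q = [1, 2] / [3, 5] / [4, 7] / [6] / [8]
Final shape: (2, 2, 2, 1, 1).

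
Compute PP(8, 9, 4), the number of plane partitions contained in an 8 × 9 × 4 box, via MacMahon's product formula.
PP(8, 9, 4) = 151561524301616

Evaluate the triple product over i = 1..8, j = 1..9, k = 1..4. The factors are (2/1) · (3/2) · (4/3) · (5/4) · (3/2) · (4/3) · (5/4) · (6/5) · … (288 factors total). The numerators and denominators telescope so the product is an integer; carrying out the multiplication exactly gives PP(8, 9, 4) = 151561524301616.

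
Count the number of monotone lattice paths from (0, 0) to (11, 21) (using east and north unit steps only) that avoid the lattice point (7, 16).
Number of paths = 98134698

Total paths from (0, 0) to (11, 21): C(32, 11) = 129024480. Paths through (7, 16): (paths (0, 0) → (7, 16)) × (paths (7, 16) → (11, 21)) = C(23, 7) · C(9, 4) = 245157 · 126 = 30889782. Avoidance count = 129024480 − 30889782 = 98134698.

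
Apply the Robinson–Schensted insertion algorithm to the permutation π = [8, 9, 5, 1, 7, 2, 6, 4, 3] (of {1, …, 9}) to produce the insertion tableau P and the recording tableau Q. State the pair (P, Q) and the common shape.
P = [1, 2, 3] / [4, 6] / [5, 9] / [7] / [8];  Q = [1, 2, 7] / [3, 5] / [4, 6] / [8] / [9];  common shape = (3, 2, 2, 1, 1)

Row-insert the values π_1, π_2, … into P one at a time, bumping the leftmost entry strictly greater than the inserted value down to the next row. The recording tableau Q records, in position (i, j), the step at which that cell was added to P.
  Insert 8 (step 1): P = [8];  Q = [1]
  Insert 9 (step 2): P = [8, 9];  Q = [1, 2]
  Insert 5 (step 3): P = [5, 9] / [8];  Q = [1, 2] / [3]
  Insert 1 (step 4): P = [1, 9] / [5] / [8];  Q = [1, 2] / [3] / [4]
  Insert 7 (step 5): P = [1, 7] / [5, 9] / [8];  Q = [1, 2] / [3, 5] / [4]
  Insert 2 (step 6): P = [1, 2] / [5, 7] / [8, 9];  Q = [1, 2] / [3, 5] / [4, 6]
  Insert 6 (step 7): P = [1, 2, 6] / [5, 7] / [8, 9];  Q = [1, 2, 7] / [3, 5] / [4, 6]
  Insert 4 (step 8): P = [1, 2, 4] / [5, 6] / [7, 9] / [8];  Q = [1, 2, 7] / [3, 5] / [4, 6] / [8]
  Insert 3 (step 9): P = [1, 2, 3] / [4, 6] / [5, 9] / [7] / [8];  Q = [1, 2, 7] / [3, 5] / [4, 6] / [8] / [9]
Final shape: (3, 2, 2, 1, 1).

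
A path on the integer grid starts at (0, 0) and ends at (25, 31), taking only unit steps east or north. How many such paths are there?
Number of paths = 5574440580220512

A monotone lattice path from (0, 0) to (25, 31) consists of 25 east steps and 31 north steps in some order, so it is determined by which 25 of the 56 steps are east. The count is C(56, 25) = 5574440580220512.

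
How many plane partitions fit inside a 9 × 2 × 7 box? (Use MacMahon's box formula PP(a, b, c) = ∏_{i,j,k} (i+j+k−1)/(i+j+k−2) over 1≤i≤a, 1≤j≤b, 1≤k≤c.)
PP(9, 2, 7) = 27810640

Evaluate the triple product over i = 1..9, j = 1..2, k = 1..7. The factors are (2/1) · (3/2) · (4/3) · (5/4) · (6/5) · (7/6) · (8/7) · (3/2) · … (126 factors total). The numerators and denominators telescope so the product is an integer; carrying out the multiplication exactly gives PP(9, 2, 7) = 27810640.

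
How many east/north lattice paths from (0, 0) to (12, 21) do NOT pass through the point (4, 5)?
Number of paths = 262147974

Total paths from (0, 0) to (12, 21): C(33, 12) = 354817320. Paths through (4, 5): (paths (0, 0) → (4, 5)) × (paths (4, 5) → (12, 21)) = C(9, 4) · C(24, 8) = 126 · 735471 = 92669346. Avoidance count = 354817320 − 92669346 = 262147974.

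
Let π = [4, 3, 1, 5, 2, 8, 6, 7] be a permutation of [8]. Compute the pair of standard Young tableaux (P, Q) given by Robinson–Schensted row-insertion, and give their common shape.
P = [1, 2, 6, 7] / [3, 5, 8] / [4];  Q = [1, 4, 6, 8] / [2, 5, 7] / [3];  common shape = (4, 3, 1)

Row-insert the values π_1, π_2, … into P one at a time, bumping the leftmost entry strictly greater than the inserted value down to the next row. The recording tableau Q records, in position (i, j), the step at which that cell was added to P.
  Insert 4 (step 1): P = [4];  Q = [1]
  Insert 3 (step 2): P = [3] / [4];  Q = [1] / [2]
  Insert 1 (step 3): P = [1] / [3] / [4];  Q = [1] / [2] / [3]
  Insert 5 (step 4): P = [1, 5] / [3] / [4];  Q = [1, 4] / [2] / [3]
  Insert 2 (step 5): P = [1, 2] / [3, 5] / [4];  Q = [1, 4] / [2, 5] / [3]
  Insert 8 (step 6): P = [1, 2, 8] / [3, 5] / [4];  Q = [1, 4, 6] / [2, 5] / [3]
  Insert 6 (step 7): P = [1, 2, 6] / [3, 5, 8] / [4];  Q = [1, 4, 6] / [2, 5, 7] / [3]
  Insert 7 (step 8): P = [1, 2, 6, 7] / [3, 5, 8] / [4];  Q = [1, 4, 6, 8] / [2, 5, 7] / [3]
Final shape: (4, 3, 1).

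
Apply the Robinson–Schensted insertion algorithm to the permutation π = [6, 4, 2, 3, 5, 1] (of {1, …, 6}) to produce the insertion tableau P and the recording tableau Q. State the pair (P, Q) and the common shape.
P = [1, 3, 5] / [2] / [4] / [6];  Q = [1, 4, 5] / [2] / [3] / [6];  common shape = (3, 1, 1, 1)

Row-insert the values π_1, π_2, … into P one at a time, bumping the leftmost entry strictly greater than the inserted value down to the next row. The recording tableau Q records, in position (i, j), the step at which that cell was added to P.
  Insert 6 (step 1): P = [6];  Q = [1]
  Insert 4 (step 2): P = [4] / [6];  Q = [1] / [2]
  Insert 2 (step 3): P = [2] / [4] / [6];  Q = [1] / [2] / [3]
  Insert 3 (step 4): P = [2, 3] / [4] / [6];  Q = [1, 4] / [2] / [3]
  Insert 5 (step 5): P = [2, 3, 5] / [4] / [6];  Q = [1, 4, 5] / [2] / [3]
  Insert 1 (step 6): P = [1, 3, 5] / [2] / [4] / [6];  Q = [1, 4, 5] / [2] / [3] / [6]
Final shape: (3, 1, 1, 1).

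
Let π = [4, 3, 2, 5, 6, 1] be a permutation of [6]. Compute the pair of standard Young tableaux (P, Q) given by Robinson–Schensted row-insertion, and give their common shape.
P = [1, 5, 6] / [2] / [3] / [4];  Q = [1, 4, 5] / [2] / [3] / [6];  common shape = (3, 1, 1, 1)

Row-insert the values π_1, π_2, … into P one at a time, bumping the leftmost entry strictly greater than the inserted value down to the next row. The recording tableau Q records, in position (i, j), the step at which that cell was added to P.
  Insert 4 (step 1): P = [4];  Q = [1]
  Insert 3 (step 2): P = [3] / [4];  Q = [1] / [2]
  Insert 2 (step 3): P = [2] / [3] / [4];  Q = [1] / [2] / [3]
  Insert 5 (step 4): P = [2, 5] / [3] / [4];  Q = [1, 4] / [2] / [3]
  Insert 6 (step 5): P = [2, 5, 6] / [3] / [4];  Q = [1, 4, 5] / [2] / [3]
  Insert 1 (step 6): P = [1, 5, 6] / [2] / [3] / [4];  Q = [1, 4, 5] / [2] / [3] / [6]
Final shape: (3, 1, 1, 1).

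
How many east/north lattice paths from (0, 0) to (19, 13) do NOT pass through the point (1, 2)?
Number of paths = 243581730

Total paths from (0, 0) to (19, 13): C(32, 19) = 347373600. Paths through (1, 2): (paths (0, 0) → (1, 2)) × (paths (1, 2) → (19, 13)) = C(3, 1) · C(29, 18) = 3 · 34597290 = 103791870. Avoidance count = 347373600 − 103791870 = 243581730.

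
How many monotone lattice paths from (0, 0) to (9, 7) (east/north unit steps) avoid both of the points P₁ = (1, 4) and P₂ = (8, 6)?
Number of paths = 4969

Inclusion–exclusion. Total paths: C(16, 9) = 11440. Through P₁: C(5, 1)·C(11, 8) = 825. Through P₂: C(14, 8)·C(2, 1) = 6006. Since P₁ is strictly southwest of P₂, a monotone path through both must visit P₁ then P₂; paths through both = C(5, 1)·C(9, 7)·C(2, 1) = 360. Avoid both = 11440 − 825 − 6006 + 360 = 4969.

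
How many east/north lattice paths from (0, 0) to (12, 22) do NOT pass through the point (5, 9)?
Number of paths = 393159000

Total paths from (0, 0) to (12, 22): C(34, 12) = 548354040. Paths through (5, 9): (paths (0, 0) → (5, 9)) × (paths (5, 9) → (12, 22)) = C(14, 5) · C(20, 7) = 2002 · 77520 = 155195040. Avoidance count = 548354040 − 155195040 = 393159000.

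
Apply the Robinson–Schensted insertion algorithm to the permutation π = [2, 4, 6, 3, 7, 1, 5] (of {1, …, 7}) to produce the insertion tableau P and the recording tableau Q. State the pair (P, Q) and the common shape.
P = [1, 3, 5, 7] / [2, 6] / [4];  Q = [1, 2, 3, 5] / [4, 7] / [6];  common shape = (4, 2, 1)

Row-insert the values π_1, π_2, … into P one at a time, bumping the leftmost entry strictly greater than the inserted value down to the next row. The recording tableau Q records, in position (i, j), the step at which that cell was added to P.
  Insert 2 (step 1): P = [2];  Q = [1]
  Insert 4 (step 2): P = [2, 4];  Q = [1, 2]
  Insert 6 (step 3): P = [2, 4, 6];  Q = [1, 2, 3]
  Insert 3 (step 4): P = [2, 3, 6] / [4];  Q = [1, 2, 3] / [4]
  Insert 7 (step 5): P = [2, 3, 6, 7] / [4];  Q = [1, 2, 3, 5] / [4]
  Insert 1 (step 6): P = [1, 3, 6, 7] / [2] / [4];  Q = [1, 2, 3, 5] / [4] / [6]
  Insert 5 (step 7): P = [1, 3, 5, 7] / [2, 6] / [4];  Q = [1, 2, 3, 5] / [4, 7] / [6]
Final shape: (4, 2, 1).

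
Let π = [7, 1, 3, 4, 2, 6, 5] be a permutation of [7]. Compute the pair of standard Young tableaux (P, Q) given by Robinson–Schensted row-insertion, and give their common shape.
P = [1, 2, 4, 5] / [3, 6] / [7];  Q = [1, 3, 4, 6] / [2, 7] / [5];  common shape = (4, 2, 1)

Row-insert the values π_1, π_2, … into P one at a time, bumping the leftmost entry strictly greater than the inserted value down to the next row. The recording tableau Q records, in position (i, j), the step at which that cell was added to P.
  Insert 7 (step 1): P = [7];  Q = [1]
  Insert 1 (step 2): P = [1] / [7];  Q = [1] / [2]
  Insert 3 (step 3): P = [1, 3] / [7];  Q = [1, 3] / [2]
  Insert 4 (step 4): P = [1, 3, 4] / [7];  Q = [1, 3, 4] / [2]
  Insert 2 (step 5): P = [1, 2, 4] / [3] / [7];  Q = [1, 3, 4] / [2] / [5]
  Insert 6 (step 6): P = [1, 2, 4, 6] / [3] / [7];  Q = [1, 3, 4, 6] / [2] / [5]
  Insert 5 (step 7): P = [1, 2, 4, 5] / [3, 6] / [7];  Q = [1, 3, 4, 6] / [2, 7] / [5]
Final shape: (4, 2, 1).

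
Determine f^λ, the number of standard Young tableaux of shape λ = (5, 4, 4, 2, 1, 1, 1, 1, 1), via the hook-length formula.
# SYT of shape (5, 4, 4, 2, 1, 1, 1, 1, 1) = 60279552

Hook-length formula: f^λ = n! / Π hook(c), product over all cells c of the Young diagram. For λ = (5, 4, 4, 2, 1, 1, 1, 1, 1), n = 20 boxes. Hook lengths by row (left-to-right, top-to-bottom): [13, 7, 5, 4, 1]; [11, 5, 3, 2]; [10, 4, 2, 1]; [7, 1]; [5]; [4]; [3]; [2]; [1]. Product of hooks = 40360320000. So f^λ = 20! / 40360320000 = 2432902008176640000 / 40360320000 = 60279552.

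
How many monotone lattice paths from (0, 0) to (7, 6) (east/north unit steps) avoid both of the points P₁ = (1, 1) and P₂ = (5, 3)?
Number of paths = 532

Inclusion–exclusion. Total paths: C(13, 7) = 1716. Through P₁: C(2, 1)·C(11, 6) = 924. Through P₂: C(8, 5)·C(5, 2) = 560. Since P₁ is strictly southwest of P₂, a monotone path through both must visit P₁ then P₂; paths through both = C(2, 1)·C(6, 4)·C(5, 2) = 300. Avoid both = 1716 − 924 − 560 + 300 = 532.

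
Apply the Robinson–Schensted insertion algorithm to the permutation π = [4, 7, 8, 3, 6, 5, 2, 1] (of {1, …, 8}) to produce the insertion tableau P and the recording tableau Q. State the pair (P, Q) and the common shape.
P = [1, 5, 8] / [2, 6] / [3] / [4] / [7];  Q = [1, 2, 3] / [4, 5] / [6] / [7] / [8];  common shape = (3, 2, 1, 1, 1)

Row-insert the values π_1, π_2, … into P one at a time, bumping the leftmost entry strictly greater than the inserted value down to the next row. The recording tableau Q records, in position (i, j), the step at which that cell was added to P.
  Insert 4 (step 1): P = [4];  Q = [1]
  Insert 7 (step 2): P = [4, 7];  Q = [1, 2]
  Insert 8 (step 3): P = [4, 7, 8];  Q = [1, 2, 3]
  Insert 3 (step 4): P = [3, 7, 8] / [4];  Q = [1, 2, 3] / [4]
  Insert 6 (step 5): P = [3, 6, 8] / [4, 7];  Q = [1, 2, 3] / [4, 5]
  Insert 5 (step 6): P = [3, 5, 8] / [4, 6] / [7];  Q = [1, 2, 3] / [4, 5] / [6]
  Insert 2 (step 7): P = [2, 5, 8] / [3, 6] / [4] / [7];  Q = [1, 2, 3] / [4, 5] / [6] / [7]
  Insert 1 (step 8): P = [1, 5, 8] / [2, 6] / [3] / [4] / [7];  Q = [1, 2, 3] / [4, 5] / [6] / [7] / [8]
Final shape: (3, 2, 1, 1, 1).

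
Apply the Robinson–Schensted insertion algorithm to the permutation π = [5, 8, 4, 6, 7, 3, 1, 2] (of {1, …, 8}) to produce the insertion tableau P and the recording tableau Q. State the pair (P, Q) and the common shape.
P = [1, 2, 7] / [3, 6] / [4, 8] / [5];  Q = [1, 2, 5] / [3, 4] / [6, 8] / [7];  common shape = (3, 2, 2, 1)

Row-insert the values π_1, π_2, … into P one at a time, bumping the leftmost entry strictly greater than the inserted value down to the next row. The recording tableau Q records, in position (i, j), the step at which that cell was added to P.
  Insert 5 (step 1): P = [5];  Q = [1]
  Insert 8 (step 2): P = [5, 8];  Q = [1, 2]
  Insert 4 (step 3): P = [4, 8] / [5];  Q = [1, 2] / [3]
  Insert 6 (step 4): P = [4, 6] / [5, 8];  Q = [1, 2] / [3, 4]
  Insert 7 (step 5): P = [4, 6, 7] / [5, 8];  Q = [1, 2, 5] / [3, 4]
  Insert 3 (step 6): P = [3, 6, 7] / [4, 8] / [5];  Q = [1, 2, 5] / [3, 4] / [6]
  Insert 1 (step 7): P = [1, 6, 7] / [3, 8] / [4] / [5];  Q = [1, 2, 5] / [3, 4] / [6] / [7]
  Insert 2 (step 8): P = [1, 2, 7] / [3, 6] / [4, 8] / [5];  Q = [1, 2, 5] / [3, 4] / [6, 8] / [7]
Final shape: (3, 2, 2, 1).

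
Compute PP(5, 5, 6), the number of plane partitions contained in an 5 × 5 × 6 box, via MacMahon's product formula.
PP(5, 5, 6) = 3184461423

Evaluate the triple product over i = 1..5, j = 1..5, k = 1..6. The factors are (2/1) · (3/2) · (4/3) · (5/4) · (6/5) · (7/6) · (3/2) · (4/3) · … (150 factors total). The numerators and denominators telescope so the product is an integer; carrying out the multiplication exactly gives PP(5, 5, 6) = 3184461423.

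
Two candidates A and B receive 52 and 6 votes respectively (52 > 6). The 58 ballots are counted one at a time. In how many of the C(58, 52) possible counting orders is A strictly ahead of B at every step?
Strict-lead orderings = 32101146

Total orderings of the 58 votes with 52 for A: C(58, 52) = 40475358. By the Bertrand ballot formula (Cycle Lemma / reflection principle), the number of orderings in which A is strictly ahead of B throughout is (p − q)/(p + q) · C(p + q, p) = (52 − 6)/(52 + 6) · 40475358 = 32101146.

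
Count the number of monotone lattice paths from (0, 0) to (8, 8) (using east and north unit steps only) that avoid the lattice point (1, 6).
Number of paths = 12618

Total paths from (0, 0) to (8, 8): C(16, 8) = 12870. Paths through (1, 6): (paths (0, 0) → (1, 6)) × (paths (1, 6) → (8, 8)) = C(7, 1) · C(9, 7) = 7 · 36 = 252. Avoidance count = 12870 − 252 = 12618.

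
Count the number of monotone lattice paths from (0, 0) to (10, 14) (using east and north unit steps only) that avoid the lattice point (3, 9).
Number of paths = 1787016

Total paths from (0, 0) to (10, 14): C(24, 10) = 1961256. Paths through (3, 9): (paths (0, 0) → (3, 9)) × (paths (3, 9) → (10, 14)) = C(12, 3) · C(12, 7) = 220 · 792 = 174240. Avoidance count = 1961256 − 174240 = 1787016.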